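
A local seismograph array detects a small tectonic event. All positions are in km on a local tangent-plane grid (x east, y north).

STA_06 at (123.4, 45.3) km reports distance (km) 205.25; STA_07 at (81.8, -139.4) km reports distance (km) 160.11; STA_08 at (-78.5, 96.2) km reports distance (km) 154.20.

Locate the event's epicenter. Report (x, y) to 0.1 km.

(-55.0, -56.2)

Circle about each station: (x − 123.4)² + (y − 45.3)² = 205.25²; (x − 81.8)² + (y + 139.4)² = 160.11²; (x + 78.5)² + (y − 96.2)² = 154.20².
Subtracting the STA_06 equation from the STA_07 and STA_08 equations removes the quadratic terms:
-83.2 x − 369.4 y = 25336.30
-403.8 x + 101.8 y = 16486.96
Solving the 2×2 system: x ≈ -55.0, y ≈ -56.2 km.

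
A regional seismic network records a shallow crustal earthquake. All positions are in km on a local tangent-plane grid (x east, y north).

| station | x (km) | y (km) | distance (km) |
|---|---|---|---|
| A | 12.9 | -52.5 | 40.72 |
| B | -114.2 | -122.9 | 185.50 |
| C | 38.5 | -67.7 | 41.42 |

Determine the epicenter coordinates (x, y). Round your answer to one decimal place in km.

Circle about each station: (x − 12.9)² + (y + 52.5)² = 40.72²; (x + 114.2)² + (y + 122.9)² = 185.50²; (x − 38.5)² + (y + 67.7)² = 41.42².
Subtracting pairs of circle equations eliminates x²+y² and gives linear equations (the radical axes):
-254.2 x − 140.8 y = -7528.74
51.2 x − 30.4 y = 3085.38
Solving the 2×2 system: x ≈ 44.4, y ≈ -26.7 km.
Check against A (with the unrounded x, y): √((x − 12.9)²+(y + 52.5)²) = 40.72 ≈ 40.72 km. ✓

x ≈ 44.4 km, y ≈ -26.7 km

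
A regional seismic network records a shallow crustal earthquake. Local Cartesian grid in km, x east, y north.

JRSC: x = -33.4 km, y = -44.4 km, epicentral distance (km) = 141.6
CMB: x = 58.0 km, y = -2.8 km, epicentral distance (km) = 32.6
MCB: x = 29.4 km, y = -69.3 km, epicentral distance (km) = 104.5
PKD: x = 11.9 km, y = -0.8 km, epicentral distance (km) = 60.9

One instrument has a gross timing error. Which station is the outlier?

JRSC

Solve using three stations at a time. Using CMB, MCB, PKD (subtract circle equations pairwise → linear system) gives (x, y) ≈ (65.0, 28.9).
Distances from that point to each station vs reported:
  JRSC: calculated 122.7 vs reported 141.6 → residual 18.9 km
  CMB: calculated 32.5 vs reported 32.6 → residual 0.1 km
  MCB: calculated 104.5 vs reported 104.5 → residual 0.0 km
  PKD: calculated 60.8 vs reported 60.9 → residual 0.1 km
CMB, MCB, PKD are mutually consistent (residuals ≈ 0); JRSC is off by 18.9 km.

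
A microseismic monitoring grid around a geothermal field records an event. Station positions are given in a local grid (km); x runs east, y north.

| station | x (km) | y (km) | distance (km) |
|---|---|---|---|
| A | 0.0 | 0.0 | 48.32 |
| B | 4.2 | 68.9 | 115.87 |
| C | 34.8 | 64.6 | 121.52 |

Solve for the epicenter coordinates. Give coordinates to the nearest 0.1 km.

x ≈ -18.1 km, y ≈ -44.8 km

Circle about each station: x² + y² = 48.32²; (x − 4.2)² + (y − 68.9)² = 115.87²; (x − 34.8)² + (y − 64.6)² = 121.52².
Subtracting the A equation from the B and C equations removes the quadratic terms:
8.4 x + 137.8 y = -6326.18
69.6 x + 129.2 y = -7048.09
Solving the 2×2 system: x ≈ -18.1, y ≈ -44.8 km.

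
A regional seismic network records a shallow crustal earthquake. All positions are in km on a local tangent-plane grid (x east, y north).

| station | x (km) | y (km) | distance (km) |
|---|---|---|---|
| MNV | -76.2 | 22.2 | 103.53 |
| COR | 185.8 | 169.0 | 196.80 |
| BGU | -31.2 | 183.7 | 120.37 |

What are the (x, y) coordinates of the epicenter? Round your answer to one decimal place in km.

Circle about each station: (x + 76.2)² + (y − 22.2)² = 103.53²; (x − 185.8)² + (y − 169.0)² = 196.80²; (x + 31.2)² + (y − 183.7)² = 120.37².
Subtracting the MNV equation from the COR and BGU equations removes the quadratic terms:
524.0 x + 293.6 y = 28771.58
90.0 x + 323.0 y = 24649.37
Solving the 2×2 system: x ≈ 14.4, y ≈ 72.3 km.

14.4 km east, 72.3 km north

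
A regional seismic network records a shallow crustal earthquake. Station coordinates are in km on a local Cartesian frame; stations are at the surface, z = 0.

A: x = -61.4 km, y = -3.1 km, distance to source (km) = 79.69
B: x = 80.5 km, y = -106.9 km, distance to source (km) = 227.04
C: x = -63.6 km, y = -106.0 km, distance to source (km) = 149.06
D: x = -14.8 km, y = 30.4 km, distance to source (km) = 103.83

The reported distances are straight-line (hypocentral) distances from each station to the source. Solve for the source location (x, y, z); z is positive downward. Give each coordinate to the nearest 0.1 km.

Each station gives a sphere (x−x_i)² + (y−y_i)² + z² = d_i² (stations at z=0).
Subtracting the A sphere from B and C: z² cancels, leaving linear equations in x and y:
283.8 x − 207.6 y = -31068.38
-4.4 x − 205.8 y = -4367.00
Solving: x ≈ -92.504, y ≈ 23.197 km (keep extra digits for the depth step; rounded: -92.5, 23.2).
Then from the A sphere: z² = 79.69² − (x + 61.4)² − (y + 3.1)² with x = -92.504, y = 23.197, so z ≈ 68.495 ≈ 68.5 km.
Check against D (with the unrounded solution): distance 103.83 ≈ 103.83 km. ✓

x ≈ -92.5 km, y ≈ 23.2 km, depth ≈ 68.5 km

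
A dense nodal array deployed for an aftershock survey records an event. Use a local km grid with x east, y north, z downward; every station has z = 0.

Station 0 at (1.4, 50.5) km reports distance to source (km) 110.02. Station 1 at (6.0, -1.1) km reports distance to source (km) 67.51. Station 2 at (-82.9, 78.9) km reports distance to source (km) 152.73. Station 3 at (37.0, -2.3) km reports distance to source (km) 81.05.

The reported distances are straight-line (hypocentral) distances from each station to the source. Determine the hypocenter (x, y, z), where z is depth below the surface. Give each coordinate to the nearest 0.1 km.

Each station gives a sphere (x−x_i)² + (y−y_i)² + z² = d_i² (stations at z=0).
Subtracting the Station 0 sphere from Station 1 and Station 2: z² cancels, leaving linear equations in x and y:
9.2 x − 103.2 y = 5031.80
-168.6 x + 56.8 y = -676.64
Solving: x ≈ -12.797, y ≈ -49.899 km (keep extra digits for the depth step; rounded: -12.8, -49.9).
Then from the Station 0 sphere: z² = 110.02² − (x − 1.4)² − (y − 50.5)² with x = -12.797, y = -49.899, so z ≈ 42.695 ≈ 42.7 km.

(-12.8, -49.9, 42.7)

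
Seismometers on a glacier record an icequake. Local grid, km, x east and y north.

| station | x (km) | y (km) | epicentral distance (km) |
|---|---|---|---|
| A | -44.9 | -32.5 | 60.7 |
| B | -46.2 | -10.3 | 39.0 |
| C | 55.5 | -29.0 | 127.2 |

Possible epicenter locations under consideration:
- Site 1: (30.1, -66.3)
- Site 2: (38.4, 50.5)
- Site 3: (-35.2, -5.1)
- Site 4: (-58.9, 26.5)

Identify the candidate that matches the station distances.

Site 4

For each candidate, compare |candidate − station| to the reported distance:
Site 1: residuals A 21.6, B 55.6, C 82.1 → max 82.1 km
Site 2: residuals A 56.9, B 65.2, C 45.9 → max 65.2 km
Site 3: residuals A 31.6, B 26.8, C 33.4 → max 33.4 km
Site 4: residuals A 0.1, B 0.1, C 0.0 → max 0.1 km
Only Site 4 has all residuals ≈ 0.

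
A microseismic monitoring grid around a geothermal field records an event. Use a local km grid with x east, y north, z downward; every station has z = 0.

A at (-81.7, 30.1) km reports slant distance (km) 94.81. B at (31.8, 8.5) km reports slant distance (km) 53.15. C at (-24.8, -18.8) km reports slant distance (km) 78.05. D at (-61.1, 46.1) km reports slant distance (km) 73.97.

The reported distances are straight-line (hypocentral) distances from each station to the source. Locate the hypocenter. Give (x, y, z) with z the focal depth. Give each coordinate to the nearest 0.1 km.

(7.4, 46.6, 27.9)

Each station gives a sphere (x−x_i)² + (y−y_i)² + z² = d_i² (stations at z=0).
Subtracting the A sphere from B and C: z² cancels, leaving linear equations in x and y:
227.0 x − 43.2 y = -333.40
113.8 x − 97.8 y = -3715.29
Solving: x ≈ 7.399, y ≈ 46.599 km (keep extra digits for the depth step; rounded: 7.4, 46.6).
Then from the A sphere: z² = 94.81² − (x + 81.7)² − (y − 30.1)² with x = 7.399, y = 46.599, so z ≈ 27.894 ≈ 27.9 km.
Check against D (with the unrounded solution): distance 73.96 ≈ 73.97 km. ✓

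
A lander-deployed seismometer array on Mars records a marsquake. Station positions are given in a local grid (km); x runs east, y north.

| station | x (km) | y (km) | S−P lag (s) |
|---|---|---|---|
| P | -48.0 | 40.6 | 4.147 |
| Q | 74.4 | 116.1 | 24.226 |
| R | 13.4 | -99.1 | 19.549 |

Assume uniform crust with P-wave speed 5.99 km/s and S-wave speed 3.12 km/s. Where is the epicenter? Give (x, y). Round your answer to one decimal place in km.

(-45.6, 13.7)

Distance from S−P lag: d = Δt · v_P v_S / (v_P − v_S) = Δt · (5.99·3.12)/(5.99−3.12) ≈ 6.5118·Δt.
So d_P = 27.00, d_Q = 157.75, d_R = 127.30 km.
Circle about each station: (x + 48.0)² + (y − 40.6)² = 27.00²; (x − 74.4)² + (y − 116.1)² = 157.75²; (x − 13.4)² + (y + 99.1)² = 127.30².
Subtracting the P equation from the Q and R equations removes the quadratic terms:
244.8 x + 151.0 y = -9093.85
122.8 x − 279.4 y = -9428.28
Solving the 2×2 system: x ≈ -45.6, y ≈ 13.7 km.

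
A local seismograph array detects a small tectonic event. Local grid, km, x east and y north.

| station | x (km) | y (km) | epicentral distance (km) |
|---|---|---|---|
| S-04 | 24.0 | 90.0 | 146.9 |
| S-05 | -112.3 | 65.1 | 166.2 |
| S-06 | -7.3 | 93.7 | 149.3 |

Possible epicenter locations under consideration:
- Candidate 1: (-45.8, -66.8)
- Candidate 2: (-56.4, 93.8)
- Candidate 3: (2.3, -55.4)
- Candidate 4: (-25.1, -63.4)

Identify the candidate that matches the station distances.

For each candidate, compare |candidate − station| to the reported distance:
Candidate 1: residuals S-04 24.7, S-05 18.5, S-06 15.8 → max 24.7 km
Candidate 2: residuals S-04 66.4, S-05 103.4, S-06 100.2 → max 103.4 km
Candidate 3: residuals S-04 0.1, S-05 0.1, S-06 0.1 → max 0.1 km
Candidate 4: residuals S-04 14.2, S-05 10.9, S-06 8.8 → max 14.2 km
Only Candidate 3 has all residuals ≈ 0.

Candidate 3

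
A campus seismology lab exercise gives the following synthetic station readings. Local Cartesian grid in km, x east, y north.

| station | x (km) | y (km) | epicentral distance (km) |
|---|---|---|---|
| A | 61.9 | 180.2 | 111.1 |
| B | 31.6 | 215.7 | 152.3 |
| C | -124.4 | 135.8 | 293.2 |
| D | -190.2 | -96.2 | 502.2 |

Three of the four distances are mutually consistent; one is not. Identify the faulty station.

Solve using three stations at a time. Using A, B, C (subtract circle equations pairwise → linear system) gives (x, y) ≈ (168.5, 149.0).
Distances from that point to each station vs reported:
  A: calculated 111.1 vs reported 111.1 → residual 0.0 km
  B: calculated 152.3 vs reported 152.3 → residual 0.0 km
  C: calculated 293.2 vs reported 293.2 → residual 0.0 km
  D: calculated 434.5 vs reported 502.2 → residual 67.7 km
A, B, C are mutually consistent (residuals ≈ 0); D is off by 67.7 km.

D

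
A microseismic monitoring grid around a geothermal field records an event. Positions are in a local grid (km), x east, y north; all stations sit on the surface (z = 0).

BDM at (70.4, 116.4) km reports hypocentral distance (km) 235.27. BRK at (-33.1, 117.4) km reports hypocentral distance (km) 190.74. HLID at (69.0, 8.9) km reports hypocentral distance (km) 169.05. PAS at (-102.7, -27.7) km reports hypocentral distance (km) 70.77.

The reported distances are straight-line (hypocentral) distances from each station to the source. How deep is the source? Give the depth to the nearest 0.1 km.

depth ≈ 56.4 km

Each station gives a sphere (x−x_i)² + (y−y_i)² + z² = d_i² (stations at z=0).
Subtracting the BDM sphere from BRK and HLID: z² cancels, leaving linear equations in x and y:
-207.0 x + 2.0 y = 15343.48
-2.8 x − 215.0 y = 13109.16
Solving: x ≈ -74.703, y ≈ -60.000 km (keep extra digits for the depth step; rounded: -74.7, -60.0).
Then from the BDM sphere: z² = 235.27² − (x − 70.4)² − (y − 116.4)² with x = -74.703, y = -60.000, so z ≈ 56.393 ≈ 56.4 km.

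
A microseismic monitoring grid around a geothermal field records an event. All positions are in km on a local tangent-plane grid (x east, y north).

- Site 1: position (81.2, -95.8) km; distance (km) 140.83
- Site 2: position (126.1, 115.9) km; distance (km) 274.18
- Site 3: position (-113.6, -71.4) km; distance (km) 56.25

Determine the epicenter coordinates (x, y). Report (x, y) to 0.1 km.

x ≈ -59.3 km, y ≈ -86.1 km

Circle about each station: (x − 81.2)² + (y + 95.8)² = 140.83²; (x − 126.1)² + (y − 115.9)² = 274.18²; (x + 113.6)² + (y + 71.4)² = 56.25².
Subtracting pairs of circle equations eliminates x²+y² and gives linear equations (the radical axes):
89.8 x + 423.4 y = -41778.64
-389.6 x + 48.8 y = 18900.87
Solving the 2×2 system: x ≈ -59.3, y ≈ -86.1 km.
Check against Site 1 (with the unrounded x, y): √((x − 81.2)²+(y + 95.8)²) = 140.83 ≈ 140.83 km. ✓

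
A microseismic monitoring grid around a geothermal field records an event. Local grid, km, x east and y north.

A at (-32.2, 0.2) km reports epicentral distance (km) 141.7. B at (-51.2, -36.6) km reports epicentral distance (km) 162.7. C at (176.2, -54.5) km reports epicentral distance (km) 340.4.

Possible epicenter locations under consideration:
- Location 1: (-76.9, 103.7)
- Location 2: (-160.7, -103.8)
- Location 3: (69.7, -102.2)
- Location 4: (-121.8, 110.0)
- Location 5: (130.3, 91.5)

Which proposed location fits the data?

For each candidate, compare |candidate − station| to the reported distance:
Location 1: residuals A 29.0, B 20.1, C 41.9 → max 41.9 km
Location 2: residuals A 23.6, B 34.2, C 0.1 → max 34.2 km
Location 3: residuals A 2.8, B 25.1, C 223.7 → max 223.7 km
Location 4: residuals A 0.0, B 0.0, C 0.0 → max 0.0 km
Location 5: residuals A 44.7, B 59.5, C 187.4 → max 187.4 km
Only Location 4 has all residuals ≈ 0.

Location 4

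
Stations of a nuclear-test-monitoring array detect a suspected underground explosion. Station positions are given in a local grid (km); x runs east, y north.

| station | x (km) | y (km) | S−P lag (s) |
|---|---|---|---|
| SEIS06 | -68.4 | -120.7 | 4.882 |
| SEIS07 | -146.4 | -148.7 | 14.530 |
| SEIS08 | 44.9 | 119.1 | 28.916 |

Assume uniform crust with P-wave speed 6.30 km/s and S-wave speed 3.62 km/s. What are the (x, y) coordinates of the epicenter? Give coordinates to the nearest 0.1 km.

Distance from S−P lag: d = Δt · v_P v_S / (v_P − v_S) = Δt · (6.30·3.62)/(6.30−3.62) ≈ 8.5097·Δt.
So d_SEIS06 = 41.54, d_SEIS07 = 123.65, d_SEIS08 = 246.07 km.
Circle about each station: (x + 68.4)² + (y + 120.7)² = 41.54²; (x + 146.4)² + (y + 148.7)² = 123.65²; (x − 44.9)² + (y − 119.1)² = 246.07².
Subtracting pairs of circle equations eliminates x²+y² and gives linear equations (the radical axes):
-156.0 x − 56.0 y = 10733.85
226.6 x + 479.6 y = -61871.10
Solving the 2×2 system: x ≈ -27.1, y ≈ -116.2 km.

(-27.1, -116.2)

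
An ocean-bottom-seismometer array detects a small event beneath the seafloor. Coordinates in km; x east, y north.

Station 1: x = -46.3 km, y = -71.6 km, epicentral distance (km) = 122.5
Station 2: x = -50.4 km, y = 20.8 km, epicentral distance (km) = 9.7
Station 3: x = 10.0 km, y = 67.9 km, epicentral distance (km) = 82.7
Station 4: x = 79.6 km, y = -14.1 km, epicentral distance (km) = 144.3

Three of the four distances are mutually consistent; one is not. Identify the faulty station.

Solve using three stations at a time. Using Station 2, Station 3, Station 4 (subtract circle equations pairwise → linear system) gives (x, y) ≈ (-59.7, 23.4).
Distances from that point to each station vs reported:
  Station 1: calculated 96.0 vs reported 122.5 → residual 26.5 km
  Station 2: calculated 9.7 vs reported 9.7 → residual 0.0 km
  Station 3: calculated 82.7 vs reported 82.7 → residual 0.0 km
  Station 4: calculated 144.3 vs reported 144.3 → residual 0.0 km
Station 2, Station 3, Station 4 are mutually consistent (residuals ≈ 0); Station 1 is off by 26.5 km.

Station 1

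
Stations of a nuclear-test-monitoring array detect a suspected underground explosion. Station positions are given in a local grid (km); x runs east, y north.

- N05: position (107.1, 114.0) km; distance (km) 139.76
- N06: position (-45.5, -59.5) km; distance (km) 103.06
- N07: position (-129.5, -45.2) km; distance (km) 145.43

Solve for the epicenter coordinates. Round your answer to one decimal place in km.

Circle about each station: (x − 107.1)² + (y − 114.0)² = 139.76²; (x + 45.5)² + (y + 59.5)² = 103.06²; (x + 129.5)² + (y + 45.2)² = 145.43².
Subtracting the N05 equation from the N06 and N07 equations removes the quadratic terms:
-305.2 x − 347.0 y = -9944.42
-473.2 x − 318.4 y = -7270.15
Solving the 2×2 system: x ≈ -9.6, y ≈ 37.1 km.

-9.6 km east, 37.1 km north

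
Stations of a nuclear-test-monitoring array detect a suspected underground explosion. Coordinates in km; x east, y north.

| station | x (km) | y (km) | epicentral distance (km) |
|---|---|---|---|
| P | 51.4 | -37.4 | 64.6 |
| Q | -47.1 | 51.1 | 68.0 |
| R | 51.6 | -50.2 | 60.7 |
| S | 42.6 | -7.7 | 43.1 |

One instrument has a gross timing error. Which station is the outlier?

Solve using three stations at a time. Using P, Q, S (subtract circle equations pairwise → linear system) gives (x, y) ≈ (0.7, 2.7).
Distances from that point to each station vs reported:
  P: calculated 64.6 vs reported 64.6 → residual 0.0 km
  Q: calculated 68.0 vs reported 68.0 → residual 0.0 km
  R: calculated 73.4 vs reported 60.7 → residual 12.7 km
  S: calculated 43.1 vs reported 43.1 → residual 0.0 km
P, Q, S are mutually consistent (residuals ≈ 0); R is off by 12.7 km.

R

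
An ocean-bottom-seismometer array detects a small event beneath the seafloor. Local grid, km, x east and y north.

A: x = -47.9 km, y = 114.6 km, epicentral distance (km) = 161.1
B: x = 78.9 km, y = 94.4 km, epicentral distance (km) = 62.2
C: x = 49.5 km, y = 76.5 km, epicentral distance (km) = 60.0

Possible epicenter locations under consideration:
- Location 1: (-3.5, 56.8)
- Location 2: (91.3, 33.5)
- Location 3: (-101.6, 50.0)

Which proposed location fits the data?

For each candidate, compare |candidate − station| to the reported distance:
Location 1: residuals A 88.2, B 28.4, C 3.5 → max 88.2 km
Location 2: residuals A 0.0, B 0.1, C 0.0 → max 0.1 km
Location 3: residuals A 77.1, B 123.7, C 93.4 → max 123.7 km
Only Location 2 has all residuals ≈ 0.

Location 2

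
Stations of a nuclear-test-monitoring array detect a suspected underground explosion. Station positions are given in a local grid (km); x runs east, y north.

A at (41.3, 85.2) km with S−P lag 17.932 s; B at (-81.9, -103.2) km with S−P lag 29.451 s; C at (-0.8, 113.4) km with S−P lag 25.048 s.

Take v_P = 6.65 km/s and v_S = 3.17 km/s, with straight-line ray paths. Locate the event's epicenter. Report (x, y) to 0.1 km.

74.9 km east, -18.1 km north

Distance from S−P lag: d = Δt · v_P v_S / (v_P − v_S) = Δt · (6.65·3.17)/(6.65−3.17) ≈ 6.0576·Δt.
So d_A = 108.63, d_B = 178.40, d_C = 151.73 km.
Circle about each station: (x − 41.3)² + (y − 85.2)² = 108.63²; (x + 81.9)² + (y + 103.2)² = 178.40²; (x + 0.8)² + (y − 113.4)² = 151.73².
Subtracting pairs of circle equations eliminates x²+y² and gives linear equations (the radical axes):
-246.4 x − 376.8 y = -11632.96
-84.2 x + 56.4 y = -7326.05
Solving the 2×2 system: x ≈ 74.9, y ≈ -18.1 km.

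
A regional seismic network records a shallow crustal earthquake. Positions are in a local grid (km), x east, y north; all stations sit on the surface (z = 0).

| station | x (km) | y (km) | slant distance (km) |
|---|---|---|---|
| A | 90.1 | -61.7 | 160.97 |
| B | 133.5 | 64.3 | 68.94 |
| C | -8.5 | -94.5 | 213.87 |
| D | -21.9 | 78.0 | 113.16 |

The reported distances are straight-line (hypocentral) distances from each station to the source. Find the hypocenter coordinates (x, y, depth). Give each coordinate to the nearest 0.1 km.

Each station gives a sphere (x−x_i)² + (y−y_i)² + z² = d_i² (stations at z=0).
Subtracting the A sphere from B and C: z² cancels, leaving linear equations in x and y:
86.8 x + 252.0 y = 31190.46
-197.2 x − 65.6 y = -22751.44
Solving: x ≈ 83.801, y ≈ 94.907 km (keep extra digits for the depth step; rounded: 83.8, 94.9).
Then from the A sphere: z² = 160.97² − (x − 90.1)² − (y + 61.7)² with x = 83.801, y = 94.907, so z ≈ 36.687 ≈ 36.7 km.

x ≈ 83.8 km, y ≈ 94.9 km, depth ≈ 36.7 km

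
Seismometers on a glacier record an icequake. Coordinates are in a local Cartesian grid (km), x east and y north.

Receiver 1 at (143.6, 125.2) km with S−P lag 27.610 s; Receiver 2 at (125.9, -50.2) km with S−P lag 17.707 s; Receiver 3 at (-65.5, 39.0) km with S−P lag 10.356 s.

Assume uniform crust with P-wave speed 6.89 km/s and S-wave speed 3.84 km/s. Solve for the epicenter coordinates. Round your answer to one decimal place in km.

x ≈ -27.5 km, y ≈ -42.4 km

Distance from S−P lag: d = Δt · v_P v_S / (v_P − v_S) = Δt · (6.89·3.84)/(6.89−3.84) ≈ 8.6746·Δt.
So d_Receiver 1 = 239.51, d_Receiver 2 = 153.60, d_Receiver 3 = 89.83 km.
Circle about each station: (x − 143.6)² + (y − 125.2)² = 239.51²; (x − 125.9)² + (y + 50.2)² = 153.60²; (x + 65.5)² + (y − 39.0)² = 89.83².
Subtracting the Receiver 1 equation from the Receiver 2 and Receiver 3 equations removes the quadratic terms:
-35.4 x − 350.8 y = 15846.93
-418.2 x − 172.4 y = 18810.86
Solving the 2×2 system: x ≈ -27.5, y ≈ -42.4 km.
Check against Receiver 1 (with the unrounded x, y): √((x − 143.6)²+(y − 125.2)²) = 239.51 ≈ 239.51 km. ✓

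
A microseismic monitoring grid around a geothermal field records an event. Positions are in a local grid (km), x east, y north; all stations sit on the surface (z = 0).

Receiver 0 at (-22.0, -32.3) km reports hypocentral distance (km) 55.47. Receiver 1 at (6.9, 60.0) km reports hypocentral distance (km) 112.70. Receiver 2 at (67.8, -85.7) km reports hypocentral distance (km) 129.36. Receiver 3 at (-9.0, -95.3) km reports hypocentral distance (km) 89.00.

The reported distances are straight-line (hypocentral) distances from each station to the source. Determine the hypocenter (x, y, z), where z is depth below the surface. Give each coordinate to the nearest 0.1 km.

Each station gives a sphere (x−x_i)² + (y−y_i)² + z² = d_i² (stations at z=0).
Subtracting the Receiver 0 sphere from Receiver 1 and Receiver 2: z² cancels, leaving linear equations in x and y:
57.8 x + 184.6 y = -7504.05
179.6 x − 106.8 y = -3243.05
Solving: x ≈ -35.601, y ≈ -29.503 km (keep extra digits for the depth step; rounded: -35.6, -29.5).
Then from the Receiver 0 sphere: z² = 55.47² − (x + 22.0)² − (y + 32.3)² with x = -35.601, y = -29.503, so z ≈ 53.704 ≈ 53.7 km.

(-35.6, -29.5, 53.7)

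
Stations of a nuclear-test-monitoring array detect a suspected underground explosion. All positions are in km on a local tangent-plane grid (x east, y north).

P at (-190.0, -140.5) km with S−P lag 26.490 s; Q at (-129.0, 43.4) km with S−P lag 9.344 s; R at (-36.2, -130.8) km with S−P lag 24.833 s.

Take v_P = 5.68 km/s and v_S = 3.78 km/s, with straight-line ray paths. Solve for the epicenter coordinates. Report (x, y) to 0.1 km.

(-95.4, 143.5)

Distance from S−P lag: d = Δt · v_P v_S / (v_P − v_S) = Δt · (5.68·3.78)/(5.68−3.78) ≈ 11.3002·Δt.
So d_P = 299.34, d_Q = 105.59, d_R = 280.62 km.
Circle about each station: (x + 190.0)² + (y + 140.5)² = 299.34²; (x + 129.0)² + (y − 43.4)² = 105.59²; (x + 36.2)² + (y + 130.8)² = 280.62².
Subtracting the P equation from the Q and R equations removes the quadratic terms:
122.0 x + 367.8 y = 41139.50
307.6 x + 19.4 y = -26564.32
Solving the 2×2 system: x ≈ -95.4, y ≈ 143.5 km.
Check against P (with the unrounded x, y): √((x + 190.0)²+(y + 140.5)²) = 299.34 ≈ 299.34 km. ✓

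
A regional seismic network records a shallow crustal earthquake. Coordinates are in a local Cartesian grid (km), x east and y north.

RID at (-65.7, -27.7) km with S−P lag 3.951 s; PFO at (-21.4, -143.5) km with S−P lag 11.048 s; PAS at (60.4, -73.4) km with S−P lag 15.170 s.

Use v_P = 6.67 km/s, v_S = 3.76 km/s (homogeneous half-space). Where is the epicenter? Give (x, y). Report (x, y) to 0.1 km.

x ≈ -69.8 km, y ≈ -61.5 km

Distance from S−P lag: d = Δt · v_P v_S / (v_P − v_S) = Δt · (6.67·3.76)/(6.67−3.76) ≈ 8.6183·Δt.
So d_RID = 34.05, d_PFO = 95.21, d_PAS = 130.74 km.
Circle about each station: (x + 65.7)² + (y + 27.7)² = 34.05²; (x + 21.4)² + (y + 143.5)² = 95.21²; (x − 60.4)² + (y + 73.4)² = 130.74².
Subtracting pairs of circle equations eliminates x²+y² and gives linear equations (the radical axes):
88.6 x − 231.6 y = 8060.89
252.2 x − 91.4 y = -11981.61
Solving the 2×2 system: x ≈ -69.8, y ≈ -61.5 km.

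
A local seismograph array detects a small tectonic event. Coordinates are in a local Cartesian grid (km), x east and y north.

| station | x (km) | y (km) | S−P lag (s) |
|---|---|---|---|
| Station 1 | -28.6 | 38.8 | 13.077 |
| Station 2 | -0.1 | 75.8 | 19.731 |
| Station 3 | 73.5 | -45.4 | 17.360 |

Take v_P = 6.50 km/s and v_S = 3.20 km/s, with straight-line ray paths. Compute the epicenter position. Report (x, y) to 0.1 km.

Distance from S−P lag: d = Δt · v_P v_S / (v_P − v_S) = Δt · (6.50·3.20)/(6.50−3.20) ≈ 6.3030·Δt.
So d_Station 1 = 82.42, d_Station 2 = 124.37, d_Station 3 = 109.42 km.
Circle about each station: (x + 28.6)² + (y − 38.8)² = 82.42²; (x + 0.1)² + (y − 75.8)² = 124.37²; (x − 73.5)² + (y + 45.4)² = 109.42².
Subtracting the Station 1 equation from the Station 2 and Station 3 equations removes the quadratic terms:
57.0 x + 74.0 y = -5252.59
204.2 x − 168.4 y = -39.67
Solving the 2×2 system: x ≈ -35.9, y ≈ -43.3 km.

x ≈ -35.9 km, y ≈ -43.3 km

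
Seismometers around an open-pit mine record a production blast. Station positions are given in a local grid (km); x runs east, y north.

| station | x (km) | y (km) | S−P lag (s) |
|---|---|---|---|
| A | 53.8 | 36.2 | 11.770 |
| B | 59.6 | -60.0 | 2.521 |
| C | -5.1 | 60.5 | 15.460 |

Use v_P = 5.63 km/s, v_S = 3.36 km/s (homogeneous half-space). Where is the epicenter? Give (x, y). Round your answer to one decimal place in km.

Distance from S−P lag: d = Δt · v_P v_S / (v_P − v_S) = Δt · (5.63·3.36)/(5.63−3.36) ≈ 8.3334·Δt.
So d_A = 98.08, d_B = 21.01, d_C = 128.83 km.
Circle about each station: (x − 53.8)² + (y − 36.2)² = 98.08²; (x − 59.6)² + (y + 60.0)² = 21.01²; (x + 5.1)² + (y − 60.5)² = 128.83².
Subtracting the A equation from the B and C equations removes the quadratic terms:
11.6 x − 192.4 y = 12125.55
-117.8 x + 48.6 y = -7496.10
Solving the 2×2 system: x ≈ 38.6, y ≈ -60.7 km.
Check against A (with the unrounded x, y): √((x − 53.8)²+(y − 36.2)²) = 98.08 ≈ 98.08 km. ✓

x ≈ 38.6 km, y ≈ -60.7 km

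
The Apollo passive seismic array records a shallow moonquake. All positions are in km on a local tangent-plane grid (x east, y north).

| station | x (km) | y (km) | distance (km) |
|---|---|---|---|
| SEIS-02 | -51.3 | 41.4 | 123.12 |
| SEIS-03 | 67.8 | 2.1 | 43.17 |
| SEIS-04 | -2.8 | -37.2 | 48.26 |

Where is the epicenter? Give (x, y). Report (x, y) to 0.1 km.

Circle about each station: (x + 51.3)² + (y − 41.4)² = 123.12²; (x − 67.8)² + (y − 2.1)² = 43.17²; (x + 2.8)² + (y + 37.2)² = 48.26².
Subtracting the SEIS-02 equation from the SEIS-03 and SEIS-04 equations removes the quadratic terms:
238.2 x − 78.6 y = 13550.49
97.0 x − 157.2 y = 9875.54
Solving the 2×2 system: x ≈ 45.4, y ≈ -34.8 km.
Check against SEIS-02 (with the unrounded x, y): √((x + 51.3)²+(y − 41.4)²) = 123.12 ≈ 123.12 km. ✓

(45.4, -34.8)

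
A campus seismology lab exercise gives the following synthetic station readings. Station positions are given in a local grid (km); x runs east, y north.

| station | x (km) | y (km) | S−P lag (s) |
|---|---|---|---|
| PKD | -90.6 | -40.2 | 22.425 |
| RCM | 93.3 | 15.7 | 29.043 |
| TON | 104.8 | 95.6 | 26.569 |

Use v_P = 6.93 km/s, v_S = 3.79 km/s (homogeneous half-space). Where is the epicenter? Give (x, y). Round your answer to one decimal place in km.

Distance from S−P lag: d = Δt · v_P v_S / (v_P − v_S) = Δt · (6.93·3.79)/(6.93−3.79) ≈ 8.3646·Δt.
So d_PKD = 187.58, d_RCM = 242.93, d_TON = 222.24 km.
Circle about each station: (x + 90.6)² + (y + 40.2)² = 187.58²; (x − 93.3)² + (y − 15.7)² = 242.93²; (x − 104.8)² + (y − 95.6)² = 222.24².
Subtracting the PKD equation from the RCM and TON equations removes the quadratic terms:
367.8 x + 111.8 y = -24701.75
390.8 x + 271.6 y = -3906.36
Solving the 2×2 system: x ≈ -111.6, y ≈ 146.2 km.
Check against PKD (with the unrounded x, y): √((x + 90.6)²+(y + 40.2)²) = 187.58 ≈ 187.58 km. ✓

x ≈ -111.6 km, y ≈ 146.2 km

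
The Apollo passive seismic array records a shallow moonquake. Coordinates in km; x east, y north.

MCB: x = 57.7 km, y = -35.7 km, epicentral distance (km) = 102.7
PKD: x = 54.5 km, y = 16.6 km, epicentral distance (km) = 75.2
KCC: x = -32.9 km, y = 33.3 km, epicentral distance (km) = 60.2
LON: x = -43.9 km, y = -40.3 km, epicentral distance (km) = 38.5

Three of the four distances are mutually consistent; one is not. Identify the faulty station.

MCB

Solve using three stations at a time. Using PKD, KCC, LON (subtract circle equations pairwise → linear system) gives (x, y) ≈ (-9.9, -22.3).
Distances from that point to each station vs reported:
  MCB: calculated 68.9 vs reported 102.7 → residual 33.8 km
  PKD: calculated 75.2 vs reported 75.2 → residual 0.0 km
  KCC: calculated 60.2 vs reported 60.2 → residual 0.0 km
  LON: calculated 38.5 vs reported 38.5 → residual 0.0 km
PKD, KCC, LON are mutually consistent (residuals ≈ 0); MCB is off by 33.8 km.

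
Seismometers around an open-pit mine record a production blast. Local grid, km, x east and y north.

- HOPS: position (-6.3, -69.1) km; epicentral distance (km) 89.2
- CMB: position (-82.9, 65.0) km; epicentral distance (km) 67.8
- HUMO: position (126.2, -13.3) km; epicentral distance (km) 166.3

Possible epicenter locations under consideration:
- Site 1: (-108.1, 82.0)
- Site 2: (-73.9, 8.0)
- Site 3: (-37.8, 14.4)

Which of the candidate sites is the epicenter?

For each candidate, compare |candidate − station| to the reported distance:
Site 1: residuals HOPS 93.0, CMB 37.4, HUMO 86.6 → max 93.0 km
Site 2: residuals HOPS 13.3, CMB 10.1, HUMO 34.9 → max 34.9 km
Site 3: residuals HOPS 0.0, CMB 0.0, HUMO 0.0 → max 0.0 km
Only Site 3 has all residuals ≈ 0.

Site 3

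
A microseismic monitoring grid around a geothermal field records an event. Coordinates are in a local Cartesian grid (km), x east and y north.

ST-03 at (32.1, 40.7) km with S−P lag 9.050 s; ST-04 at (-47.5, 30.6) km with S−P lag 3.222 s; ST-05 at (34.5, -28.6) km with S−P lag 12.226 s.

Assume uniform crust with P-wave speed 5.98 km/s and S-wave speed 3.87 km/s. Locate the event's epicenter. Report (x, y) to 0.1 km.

Distance from S−P lag: d = Δt · v_P v_S / (v_P − v_S) = Δt · (5.98·3.87)/(5.98−3.87) ≈ 10.9681·Δt.
So d_ST-03 = 99.26, d_ST-04 = 35.34, d_ST-05 = 134.10 km.
Circle about each station: (x − 32.1)² + (y − 40.7)² = 99.26²; (x + 47.5)² + (y − 30.6)² = 35.34²; (x − 34.5)² + (y + 28.6)² = 134.10².
Subtracting the ST-03 equation from the ST-04 and ST-05 equations removes the quadratic terms:
-159.2 x − 20.2 y = 9109.34
4.8 x − 138.6 y = -8808.95
Solving the 2×2 system: x ≈ -65.0, y ≈ 61.3 km.
Check against ST-03 (with the unrounded x, y): √((x − 32.1)²+(y − 40.7)²) = 99.26 ≈ 99.26 km. ✓

(-65.0, 61.3)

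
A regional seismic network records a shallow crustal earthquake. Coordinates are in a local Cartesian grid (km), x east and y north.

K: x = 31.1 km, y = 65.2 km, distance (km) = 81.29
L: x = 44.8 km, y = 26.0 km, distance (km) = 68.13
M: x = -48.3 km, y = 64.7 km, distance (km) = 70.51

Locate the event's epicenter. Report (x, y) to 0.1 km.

Circle about each station: (x − 31.1)² + (y − 65.2)² = 81.29²; (x − 44.8)² + (y − 26.0)² = 68.13²; (x + 48.3)² + (y − 64.7)² = 70.51².
Subtracting pairs of circle equations eliminates x²+y² and gives linear equations (the radical axes):
27.4 x − 78.4 y = -568.84
-158.8 x − 1.0 y = 2937.13
Solving the 2×2 system: x ≈ -18.5, y ≈ 0.8 km.

-18.5 km east, 0.8 km north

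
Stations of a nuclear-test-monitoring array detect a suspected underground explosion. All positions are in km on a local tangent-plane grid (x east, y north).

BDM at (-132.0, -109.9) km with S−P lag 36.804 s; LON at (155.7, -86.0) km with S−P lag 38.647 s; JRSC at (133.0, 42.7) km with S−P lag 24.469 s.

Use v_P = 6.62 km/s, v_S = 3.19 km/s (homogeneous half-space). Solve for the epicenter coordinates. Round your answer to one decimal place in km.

(-12.3, 82.5)

Distance from S−P lag: d = Δt · v_P v_S / (v_P − v_S) = Δt · (6.62·3.19)/(6.62−3.19) ≈ 6.1568·Δt.
So d_BDM = 226.59, d_LON = 237.94, d_JRSC = 150.65 km.
Circle about each station: (x + 132.0)² + (y + 109.9)² = 226.59²; (x − 155.7)² + (y + 86.0)² = 237.94²; (x − 133.0)² + (y − 42.7)² = 150.65².
Subtracting the BDM equation from the LON and JRSC equations removes the quadratic terms:
575.4 x + 47.8 y = -3135.94
530.0 x + 305.2 y = 18657.89
Solving the 2×2 system: x ≈ -12.3, y ≈ 82.5 km.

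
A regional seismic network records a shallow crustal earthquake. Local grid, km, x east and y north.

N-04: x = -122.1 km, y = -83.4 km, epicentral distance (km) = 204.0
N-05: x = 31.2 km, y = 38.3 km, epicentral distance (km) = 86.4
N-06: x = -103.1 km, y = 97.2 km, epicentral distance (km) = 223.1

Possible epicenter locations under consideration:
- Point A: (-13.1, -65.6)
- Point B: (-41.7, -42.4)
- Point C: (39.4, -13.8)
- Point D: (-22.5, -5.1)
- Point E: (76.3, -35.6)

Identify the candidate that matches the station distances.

For each candidate, compare |candidate − station| to the reported distance:
Point A: residuals N-04 93.6, N-05 26.5, N-06 37.1 → max 93.6 km
Point B: residuals N-04 113.7, N-05 22.4, N-06 70.6 → max 113.7 km
Point C: residuals N-04 28.1, N-05 33.7, N-06 42.5 → max 42.5 km
Point D: residuals N-04 77.3, N-05 17.4, N-06 92.9 → max 92.9 km
Point E: residuals N-04 0.1, N-05 0.2, N-06 0.1 → max 0.2 km
Only Point E has all residuals ≈ 0.

Point E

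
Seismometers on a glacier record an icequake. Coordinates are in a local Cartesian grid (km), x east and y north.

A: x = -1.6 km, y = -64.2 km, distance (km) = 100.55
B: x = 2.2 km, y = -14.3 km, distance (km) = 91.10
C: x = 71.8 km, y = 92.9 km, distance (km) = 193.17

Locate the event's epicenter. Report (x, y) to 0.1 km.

Circle about each station: (x + 1.6)² + (y + 64.2)² = 100.55²; (x − 2.2)² + (y + 14.3)² = 91.10²; (x − 71.8)² + (y − 92.9)² = 193.17².
Subtracting pairs of circle equations eliminates x²+y² and gives linear equations (the radical axes):
7.6 x + 99.8 y = -2103.78
146.8 x + 314.2 y = -17542.90
Solving the 2×2 system: x ≈ -88.9, y ≈ -14.3 km.

(-88.9, -14.3)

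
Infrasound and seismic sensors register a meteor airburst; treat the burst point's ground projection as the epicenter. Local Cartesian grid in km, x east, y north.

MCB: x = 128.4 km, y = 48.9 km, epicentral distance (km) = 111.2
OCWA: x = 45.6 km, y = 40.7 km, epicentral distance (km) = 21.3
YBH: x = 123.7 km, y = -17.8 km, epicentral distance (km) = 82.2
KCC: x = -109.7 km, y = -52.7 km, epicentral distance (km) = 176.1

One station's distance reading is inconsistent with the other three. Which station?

Solve using three stations at a time. Using OCWA, YBH, KCC (subtract circle equations pairwise → linear system) gives (x, y) ≈ (50.7, 20.0).
Distances from that point to each station vs reported:
  MCB: calculated 82.9 vs reported 111.2 → residual 28.3 km
  OCWA: calculated 21.3 vs reported 21.3 → residual 0.0 km
  YBH: calculated 82.2 vs reported 82.2 → residual 0.0 km
  KCC: calculated 176.1 vs reported 176.1 → residual 0.0 km
OCWA, YBH, KCC are mutually consistent (residuals ≈ 0); MCB is off by 28.3 km.

MCB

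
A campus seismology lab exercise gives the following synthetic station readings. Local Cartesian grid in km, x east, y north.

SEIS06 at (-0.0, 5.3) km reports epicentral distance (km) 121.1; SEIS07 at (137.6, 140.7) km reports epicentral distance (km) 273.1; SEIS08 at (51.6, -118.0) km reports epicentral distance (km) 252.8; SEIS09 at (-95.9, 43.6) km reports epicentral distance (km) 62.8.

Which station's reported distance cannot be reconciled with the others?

SEIS07

Solve using three stations at a time. Using SEIS06, SEIS08, SEIS09 (subtract circle equations pairwise → linear system) gives (x, y) ≈ (-72.9, 102.0).
Distances from that point to each station vs reported:
  SEIS06: calculated 121.1 vs reported 121.1 → residual 0.0 km
  SEIS07: calculated 214.0 vs reported 273.1 → residual 59.1 km
  SEIS08: calculated 252.8 vs reported 252.8 → residual 0.0 km
  SEIS09: calculated 62.8 vs reported 62.8 → residual 0.0 km
SEIS06, SEIS08, SEIS09 are mutually consistent (residuals ≈ 0); SEIS07 is off by 59.1 km.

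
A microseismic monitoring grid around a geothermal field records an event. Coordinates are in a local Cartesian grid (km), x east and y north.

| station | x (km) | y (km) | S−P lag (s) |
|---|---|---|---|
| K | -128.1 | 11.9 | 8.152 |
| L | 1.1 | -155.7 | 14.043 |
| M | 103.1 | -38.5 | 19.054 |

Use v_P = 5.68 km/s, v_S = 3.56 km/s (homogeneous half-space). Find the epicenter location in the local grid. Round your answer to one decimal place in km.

Distance from S−P lag: d = Δt · v_P v_S / (v_P − v_S) = Δt · (5.68·3.56)/(5.68−3.56) ≈ 9.5381·Δt.
So d_K = 77.75, d_L = 133.94, d_M = 181.74 km.
Circle about each station: (x + 128.1)² + (y − 11.9)² = 77.75²; (x − 1.1)² + (y + 155.7)² = 133.94²; (x − 103.1)² + (y + 38.5)² = 181.74².
Subtracting pairs of circle equations eliminates x²+y² and gives linear equations (the radical axes):
258.4 x − 335.2 y = -4202.38
462.4 x − 100.8 y = -31423.73
Solving the 2×2 system: x ≈ -78.4, y ≈ -47.9 km.

(-78.4, -47.9)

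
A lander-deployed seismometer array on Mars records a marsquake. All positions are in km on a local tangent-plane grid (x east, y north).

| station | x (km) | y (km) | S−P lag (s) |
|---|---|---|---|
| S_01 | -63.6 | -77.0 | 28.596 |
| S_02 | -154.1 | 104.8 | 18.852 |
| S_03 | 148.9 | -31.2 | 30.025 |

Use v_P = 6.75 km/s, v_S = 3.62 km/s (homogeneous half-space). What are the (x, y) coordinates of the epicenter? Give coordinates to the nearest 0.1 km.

Distance from S−P lag: d = Δt · v_P v_S / (v_P − v_S) = Δt · (6.75·3.62)/(6.75−3.62) ≈ 7.8067·Δt.
So d_S_01 = 223.24, d_S_02 = 147.17, d_S_03 = 234.40 km.
Circle about each station: (x + 63.6)² + (y + 77.0)² = 223.24²; (x + 154.1)² + (y − 104.8)² = 147.17²; (x − 148.9)² + (y + 31.2)² = 234.40².
Subtracting the S_01 equation from the S_02 and S_03 equations removes the quadratic terms:
-181.0 x + 363.6 y = 52932.98
425.0 x + 91.6 y = 8063.43
Solving the 2×2 system: x ≈ -11.2, y ≈ 140.0 km.

(-11.2, 140.0)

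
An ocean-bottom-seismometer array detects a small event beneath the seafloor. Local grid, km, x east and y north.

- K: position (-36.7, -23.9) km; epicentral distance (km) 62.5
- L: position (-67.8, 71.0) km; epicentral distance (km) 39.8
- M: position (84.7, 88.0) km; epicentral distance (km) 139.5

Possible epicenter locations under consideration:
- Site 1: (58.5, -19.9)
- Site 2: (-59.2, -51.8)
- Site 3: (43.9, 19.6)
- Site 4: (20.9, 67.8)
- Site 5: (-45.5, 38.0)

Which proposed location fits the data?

Site 5

For each candidate, compare |candidate − station| to the reported distance:
Site 1: residuals K 32.8, L 115.8, M 28.5 → max 115.8 km
Site 2: residuals K 26.7, L 83.3, M 61.1 → max 83.3 km
Site 3: residuals K 29.1, L 83.2, M 59.9 → max 83.2 km
Site 4: residuals K 45.8, L 49.0, M 72.6 → max 72.6 km
Site 5: residuals K 0.0, L 0.0, M 0.0 → max 0.0 km
Only Site 5 has all residuals ≈ 0.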